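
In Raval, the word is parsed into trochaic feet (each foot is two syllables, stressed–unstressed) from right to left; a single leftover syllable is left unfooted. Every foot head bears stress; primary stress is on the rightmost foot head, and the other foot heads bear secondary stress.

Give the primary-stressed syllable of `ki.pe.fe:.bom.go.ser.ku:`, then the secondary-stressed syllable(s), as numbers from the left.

Parse right to left into trochaic (ˈσσ) feet: ki (ˈpe.fe:) (ˈbom.go) (ˈser.ku:). Syllable 1 is left unfooted.
Foot heads (stressed positions): 2, 4, 6.
End Rule Rightmost: primary stress on the rightmost head = syllable 6.
Secondary stress on 2, 4: ki.ˌpe.fe:.ˌbom.go.ˈser.ku:.

primary 6, secondary 2, 4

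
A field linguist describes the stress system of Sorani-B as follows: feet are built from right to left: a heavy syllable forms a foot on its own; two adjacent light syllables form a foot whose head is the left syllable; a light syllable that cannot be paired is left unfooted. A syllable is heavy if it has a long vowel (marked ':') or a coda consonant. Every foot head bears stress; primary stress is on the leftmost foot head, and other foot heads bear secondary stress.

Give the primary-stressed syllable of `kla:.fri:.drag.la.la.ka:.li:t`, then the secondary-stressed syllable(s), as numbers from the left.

Weights: 1 kla: H, 2 fri: H, 3 drag H, 4 la L, 5 la L, 6 ka: H, 7 li:t H.
Parse right to left (heavy = foot alone; LL = one foot; stranded L unfooted): (ˈkla:) (ˈfri:) (ˈdrag) (ˈla.la) (ˈka:) (ˈli:t).
Foot heads: 1, 2, 3, 4, 6, 7.
Primary stress on the leftmost head = syllable 1.
Secondary stress on 2, 3, 4, 6, 7: ˈkla:.ˌfri:.ˌdrag.ˌla.la.ˌka:.ˌli:t.

primary 1, secondary 2, 3, 4, 6, 7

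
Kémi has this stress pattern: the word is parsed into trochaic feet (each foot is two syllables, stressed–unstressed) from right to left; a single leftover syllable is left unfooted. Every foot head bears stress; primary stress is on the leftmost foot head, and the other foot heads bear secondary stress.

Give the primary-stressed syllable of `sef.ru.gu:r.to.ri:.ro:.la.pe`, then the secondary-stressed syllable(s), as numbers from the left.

primary 1, secondary 3, 5, 7

Parse right to left into trochaic (ˈσσ) feet: (ˈsef.ru) (ˈgu:r.to) (ˈri:.ro:) (ˈla.pe).
Foot heads (stressed positions): 1, 3, 5, 7.
End Rule Leftmost: primary stress on the leftmost head = syllable 1.
Secondary stress on 3, 5, 7: ˈsef.ru.ˌgu:r.to.ˌri:.ro:.ˌla.pe.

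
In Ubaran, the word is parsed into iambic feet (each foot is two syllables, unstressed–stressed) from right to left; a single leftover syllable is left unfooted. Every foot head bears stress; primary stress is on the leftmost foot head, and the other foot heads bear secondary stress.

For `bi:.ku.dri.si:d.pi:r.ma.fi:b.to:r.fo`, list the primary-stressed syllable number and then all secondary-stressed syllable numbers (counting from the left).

Parse right to left into iambic (σˈσ) feet: bi: (ku.ˈdri) (si:d.ˈpi:r) (ma.ˈfi:b) (to:r.ˈfo). Syllable 1 is left unfooted.
Foot heads (stressed positions): 3, 5, 7, 9.
End Rule Leftmost: primary stress on the leftmost head = syllable 3.
Secondary stress on 5, 7, 9: bi:.ku.ˈdri.si:d.ˌpi:r.ma.ˌfi:b.to:r.ˌfo.

primary 3, secondary 5, 7, 9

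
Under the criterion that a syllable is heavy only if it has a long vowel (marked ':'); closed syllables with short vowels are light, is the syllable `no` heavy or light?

light

`no`: short vowel, open (no coda). Short vowel → light.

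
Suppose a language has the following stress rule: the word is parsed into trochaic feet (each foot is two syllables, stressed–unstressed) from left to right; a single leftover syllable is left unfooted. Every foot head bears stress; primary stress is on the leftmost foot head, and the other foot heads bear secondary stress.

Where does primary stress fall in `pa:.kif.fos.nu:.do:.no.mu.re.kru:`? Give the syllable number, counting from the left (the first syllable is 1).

1

Parse left to right into trochaic (ˈσσ) feet: (ˈpa:.kif) (ˈfos.nu:) (ˈdo:.no) (ˈmu.re) kru:. Syllable 9 is left unfooted.
Foot heads (stressed positions): 1, 3, 5, 7.
End Rule Leftmost: primary stress on the leftmost head = syllable 1.
Primary stress: syllable 1 → ˈpa:.kif.fos.nu:.do:.no.mu.re.kru:.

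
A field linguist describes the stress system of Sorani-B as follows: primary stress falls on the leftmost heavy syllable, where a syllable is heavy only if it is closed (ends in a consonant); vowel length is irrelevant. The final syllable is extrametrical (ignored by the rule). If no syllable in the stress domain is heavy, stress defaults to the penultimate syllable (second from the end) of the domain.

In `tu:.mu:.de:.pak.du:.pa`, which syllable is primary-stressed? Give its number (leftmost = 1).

The final syllable (6, pa) is extrametrical; the stress domain is syllables 1–5.
Weights: 1 tu: L, 2 mu: L, 3 de: L, 4 pak H, 5 du: L.
Heavy syllables in the domain: 4. The leftmost is syllable 4 (pak).
Primary stress: syllable 4 → tu:.mu:.de:.ˈpak.du:.pa.

4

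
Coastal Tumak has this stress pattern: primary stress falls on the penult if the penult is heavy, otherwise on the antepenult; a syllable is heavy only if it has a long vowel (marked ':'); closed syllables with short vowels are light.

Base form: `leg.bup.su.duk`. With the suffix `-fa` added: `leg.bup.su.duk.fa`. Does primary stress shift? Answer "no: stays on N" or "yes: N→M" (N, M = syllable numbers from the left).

yes: 2→3

Base `leg.bup.su.duk` (4 syllables):
  Weights: 2 bup L, 3 su L, 4 duk L.
  The penult (syllable 3, su) is light, so stress falls on the antepenult (syllable 2, bup).
  → primary stress on syllable 2.
Suffixed `leg.bup.su.duk.fa` (5 syllables):
  Weights: 3 su L, 4 duk L, 5 fa L.
  The penult (syllable 4, duk) is light, so stress falls on the antepenult (syllable 3, su).
  → primary stress on syllable 3.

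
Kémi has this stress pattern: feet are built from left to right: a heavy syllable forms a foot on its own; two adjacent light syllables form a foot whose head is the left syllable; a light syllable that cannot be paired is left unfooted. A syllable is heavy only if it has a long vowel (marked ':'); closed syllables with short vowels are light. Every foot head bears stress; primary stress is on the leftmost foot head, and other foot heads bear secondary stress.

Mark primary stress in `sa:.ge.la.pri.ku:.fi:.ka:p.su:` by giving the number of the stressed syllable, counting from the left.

Weights: 1 sa: H, 2 ge L, 3 la L, 4 pri L, 5 ku: H, 6 fi: H, 7 ka:p H, 8 su: H.
Parse left to right (heavy = foot alone; LL = one foot; stranded L unfooted): (ˈsa:) (ˈge.la) pri (ˈku:) (ˈfi:) (ˈka:p) (ˈsu:).
Foot heads: 1, 2, 5, 6, 7, 8.
Primary stress on the leftmost head = syllable 1.
Primary stress: syllable 1 → ˈsa:.ge.la.pri.ku:.fi:.ka:p.su:.

1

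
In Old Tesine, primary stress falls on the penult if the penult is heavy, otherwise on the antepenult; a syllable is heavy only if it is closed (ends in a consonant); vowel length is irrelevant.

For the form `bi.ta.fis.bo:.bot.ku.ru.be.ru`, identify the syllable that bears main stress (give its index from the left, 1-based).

7

Weights: 7 ru L, 8 be L, 9 ru L.
The penult (syllable 8, be) is light, so stress falls on the antepenult (syllable 7, ru).
Primary stress: syllable 7 → bi.ta.fis.bo:.bot.ku.ˈru.be.ru.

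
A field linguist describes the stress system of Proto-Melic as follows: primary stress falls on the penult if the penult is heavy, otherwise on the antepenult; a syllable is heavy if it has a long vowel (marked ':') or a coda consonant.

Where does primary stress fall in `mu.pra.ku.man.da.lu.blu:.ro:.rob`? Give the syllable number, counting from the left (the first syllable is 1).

Weights: 7 blu: H, 8 ro: H, 9 rob H.
The penult (syllable 8, ro:) is heavy, so it takes stress.
Primary stress: syllable 8 → mu.pra.ku.man.da.lu.blu:.ˈro:.rob.

8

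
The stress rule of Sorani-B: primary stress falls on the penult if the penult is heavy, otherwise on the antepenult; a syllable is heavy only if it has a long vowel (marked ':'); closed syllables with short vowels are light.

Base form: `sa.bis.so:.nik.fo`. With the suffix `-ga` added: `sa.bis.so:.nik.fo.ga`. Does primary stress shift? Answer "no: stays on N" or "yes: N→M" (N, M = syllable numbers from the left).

Base `sa.bis.so:.nik.fo` (5 syllables):
  Weights: 3 so: H, 4 nik L, 5 fo L.
  The penult (syllable 4, nik) is light, so stress falls on the antepenult (syllable 3, so:).
  → primary stress on syllable 3.
Suffixed `sa.bis.so:.nik.fo.ga` (6 syllables):
  Weights: 4 nik L, 5 fo L, 6 ga L.
  The penult (syllable 5, fo) is light, so stress falls on the antepenult (syllable 4, nik).
  → primary stress on syllable 4.

yes: 3→4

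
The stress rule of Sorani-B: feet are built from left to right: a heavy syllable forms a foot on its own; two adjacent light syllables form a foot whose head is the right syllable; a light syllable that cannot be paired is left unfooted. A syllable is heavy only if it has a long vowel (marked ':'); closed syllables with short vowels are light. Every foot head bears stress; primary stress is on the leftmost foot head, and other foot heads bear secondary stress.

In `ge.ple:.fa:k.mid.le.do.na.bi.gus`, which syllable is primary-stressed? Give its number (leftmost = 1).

Weights: 1 ge L, 2 ple: H, 3 fa:k H, 4 mid L, 5 le L, 6 do L, 7 na L, 8 bi L, 9 gus L.
Parse left to right (heavy = foot alone; LL = one foot; stranded L unfooted): ge (ˈple:) (ˈfa:k) (mid.ˈle) (do.ˈna) (bi.ˈgus).
Foot heads: 2, 3, 5, 7, 9.
Primary stress on the leftmost head = syllable 2.
Primary stress: syllable 2 → ge.ˈple:.fa:k.mid.le.do.na.bi.gus.

2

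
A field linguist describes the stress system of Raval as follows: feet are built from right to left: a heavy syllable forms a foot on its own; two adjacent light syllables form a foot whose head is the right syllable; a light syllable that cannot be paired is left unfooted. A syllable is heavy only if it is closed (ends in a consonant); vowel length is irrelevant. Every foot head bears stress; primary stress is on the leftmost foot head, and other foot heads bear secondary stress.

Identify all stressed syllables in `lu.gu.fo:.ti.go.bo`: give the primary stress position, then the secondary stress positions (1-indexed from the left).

Weights: 1 lu L, 2 gu L, 3 fo: L, 4 ti L, 5 go L, 6 bo L.
Parse right to left (heavy = foot alone; LL = one foot; stranded L unfooted): (lu.ˈgu) (fo:.ˈti) (go.ˈbo).
Foot heads: 2, 4, 6.
Primary stress on the leftmost head = syllable 2.
Secondary stress on 4, 6: lu.ˈgu.fo:.ˌti.go.ˌbo.

primary 2, secondary 4, 6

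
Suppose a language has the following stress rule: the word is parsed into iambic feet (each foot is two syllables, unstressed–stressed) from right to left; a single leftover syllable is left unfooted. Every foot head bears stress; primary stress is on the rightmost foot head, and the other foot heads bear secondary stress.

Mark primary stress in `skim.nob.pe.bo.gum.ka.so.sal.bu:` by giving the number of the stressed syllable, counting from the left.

9

Parse right to left into iambic (σˈσ) feet: skim (nob.ˈpe) (bo.ˈgum) (ka.ˈso) (sal.ˈbu:). Syllable 1 is left unfooted.
Foot heads (stressed positions): 3, 5, 7, 9.
End Rule Rightmost: primary stress on the rightmost head = syllable 9.
Primary stress: syllable 9 → skim.nob.pe.bo.gum.ka.so.sal.ˈbu:.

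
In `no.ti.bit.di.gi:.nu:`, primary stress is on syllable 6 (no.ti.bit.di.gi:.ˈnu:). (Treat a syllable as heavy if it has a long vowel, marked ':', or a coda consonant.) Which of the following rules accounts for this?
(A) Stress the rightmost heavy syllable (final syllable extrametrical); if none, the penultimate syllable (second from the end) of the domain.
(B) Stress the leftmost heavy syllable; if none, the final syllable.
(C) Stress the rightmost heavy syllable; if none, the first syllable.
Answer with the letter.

Rule A → syllable 5 (observed: 6).
Rule B → syllable 3 (observed: 6).
Rule C → syllable 6 ✓.

C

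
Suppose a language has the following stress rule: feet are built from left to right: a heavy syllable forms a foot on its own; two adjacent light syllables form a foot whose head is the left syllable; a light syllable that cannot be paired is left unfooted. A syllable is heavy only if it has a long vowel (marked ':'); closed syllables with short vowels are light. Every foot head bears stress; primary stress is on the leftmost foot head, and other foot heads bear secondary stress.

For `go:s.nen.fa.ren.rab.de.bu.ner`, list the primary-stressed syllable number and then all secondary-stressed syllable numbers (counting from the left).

primary 1, secondary 2, 4, 6

Weights: 1 go:s H, 2 nen L, 3 fa L, 4 ren L, 5 rab L, 6 de L, 7 bu L, 8 ner L.
Parse left to right (heavy = foot alone; LL = one foot; stranded L unfooted): (ˈgo:s) (ˈnen.fa) (ˈren.rab) (ˈde.bu) ner.
Foot heads: 1, 2, 4, 6.
Primary stress on the leftmost head = syllable 1.
Secondary stress on 2, 4, 6: ˈgo:s.ˌnen.fa.ˌren.rab.ˌde.bu.ner.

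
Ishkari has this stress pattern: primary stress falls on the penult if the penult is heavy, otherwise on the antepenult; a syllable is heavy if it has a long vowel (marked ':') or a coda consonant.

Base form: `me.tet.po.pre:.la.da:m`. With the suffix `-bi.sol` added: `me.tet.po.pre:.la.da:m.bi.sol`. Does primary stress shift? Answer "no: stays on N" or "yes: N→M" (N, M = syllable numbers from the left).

yes: 4→6

Base `me.tet.po.pre:.la.da:m` (6 syllables):
  Weights: 4 pre: H, 5 la L, 6 da:m H.
  The penult (syllable 5, la) is light, so stress falls on the antepenult (syllable 4, pre:).
  → primary stress on syllable 4.
Suffixed `me.tet.po.pre:.la.da:m.bi.sol` (8 syllables):
  Weights: 6 da:m H, 7 bi L, 8 sol H.
  The penult (syllable 7, bi) is light, so stress falls on the antepenult (syllable 6, da:m).
  → primary stress on syllable 6.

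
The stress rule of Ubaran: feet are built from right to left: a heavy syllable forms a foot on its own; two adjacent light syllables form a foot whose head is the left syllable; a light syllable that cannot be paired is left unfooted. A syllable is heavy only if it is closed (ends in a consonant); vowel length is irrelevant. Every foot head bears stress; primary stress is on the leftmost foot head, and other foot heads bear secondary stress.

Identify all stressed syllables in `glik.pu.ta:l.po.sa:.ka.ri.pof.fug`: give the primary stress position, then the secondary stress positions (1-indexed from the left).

Weights: 1 glik H, 2 pu L, 3 ta:l H, 4 po L, 5 sa: L, 6 ka L, 7 ri L, 8 pof H, 9 fug H.
Parse right to left (heavy = foot alone; LL = one foot; stranded L unfooted): (ˈglik) pu (ˈta:l) (ˈpo.sa:) (ˈka.ri) (ˈpof) (ˈfug).
Foot heads: 1, 3, 4, 6, 8, 9.
Primary stress on the leftmost head = syllable 1.
Secondary stress on 3, 4, 6, 8, 9: ˈglik.pu.ˌta:l.ˌpo.sa:.ˌka.ri.ˌpof.ˌfug.

primary 1, secondary 3, 4, 6, 8, 9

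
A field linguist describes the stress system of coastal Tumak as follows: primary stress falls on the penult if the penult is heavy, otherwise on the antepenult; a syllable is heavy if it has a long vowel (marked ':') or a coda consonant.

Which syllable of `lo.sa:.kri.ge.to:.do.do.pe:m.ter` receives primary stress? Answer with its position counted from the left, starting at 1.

Weights: 7 do L, 8 pe:m H, 9 ter H.
The penult (syllable 8, pe:m) is heavy, so it takes stress.
Primary stress: syllable 8 → lo.sa:.kri.ge.to:.do.do.ˈpe:m.ter.

8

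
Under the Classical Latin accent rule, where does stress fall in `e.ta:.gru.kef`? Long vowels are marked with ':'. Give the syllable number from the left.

Classical Latin: stress the penult if heavy (long vowel or closed), else the antepenult.
Weights: 2 ta: H, 3 gru L, 4 kef H.
The penult (syllable 3, gru) is light, so stress falls on the antepenult (syllable 2, ta:).
Stress on syllable 2: e.ˈta:.gru.kef.

2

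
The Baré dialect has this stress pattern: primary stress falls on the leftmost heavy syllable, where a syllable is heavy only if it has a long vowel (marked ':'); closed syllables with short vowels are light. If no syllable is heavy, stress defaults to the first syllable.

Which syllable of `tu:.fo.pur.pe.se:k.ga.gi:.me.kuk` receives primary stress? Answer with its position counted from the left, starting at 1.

Weights: 1 tu: H, 2 fo L, 3 pur L, 4 pe L, 5 se:k H, 6 ga L, 7 gi: H, 8 me L, 9 kuk L.
Heavy syllables in the domain: 1, 5, 7. The leftmost is syllable 1 (tu:).
Primary stress: syllable 1 → ˈtu:.fo.pur.pe.se:k.ga.gi:.me.kuk.

1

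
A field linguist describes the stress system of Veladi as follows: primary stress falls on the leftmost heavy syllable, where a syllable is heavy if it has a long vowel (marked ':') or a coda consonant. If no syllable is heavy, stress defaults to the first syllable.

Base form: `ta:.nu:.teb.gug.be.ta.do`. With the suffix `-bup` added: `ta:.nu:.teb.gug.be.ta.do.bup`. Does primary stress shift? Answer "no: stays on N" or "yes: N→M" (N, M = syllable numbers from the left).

Base `ta:.nu:.teb.gug.be.ta.do` (7 syllables):
  Weights: 1 ta: H, 2 nu: H, 3 teb H, 4 gug H, 5 be L, 6 ta L, 7 do L.
  Heavy syllables in the domain: 1, 2, 3, 4. The leftmost is syllable 1 (ta:).
  → primary stress on syllable 1.
Suffixed `ta:.nu:.teb.gug.be.ta.do.bup` (8 syllables):
  Weights: 1 ta: H, 2 nu: H, 3 teb H, 4 gug H, 5 be L, 6 ta L, 7 do L, 8 bup H.
  Heavy syllables in the domain: 1, 2, 3, 4, 8. The leftmost is syllable 1 (ta:).
  → primary stress on syllable 1.

no: stays on 1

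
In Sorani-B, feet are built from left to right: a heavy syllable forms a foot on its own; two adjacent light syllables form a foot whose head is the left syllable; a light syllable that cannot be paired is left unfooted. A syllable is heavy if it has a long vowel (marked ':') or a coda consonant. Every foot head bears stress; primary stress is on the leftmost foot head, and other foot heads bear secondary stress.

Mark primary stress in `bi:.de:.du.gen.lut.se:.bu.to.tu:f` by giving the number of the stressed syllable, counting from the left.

1

Weights: 1 bi: H, 2 de: H, 3 du L, 4 gen H, 5 lut H, 6 se: H, 7 bu L, 8 to L, 9 tu:f H.
Parse left to right (heavy = foot alone; LL = one foot; stranded L unfooted): (ˈbi:) (ˈde:) du (ˈgen) (ˈlut) (ˈse:) (ˈbu.to) (ˈtu:f).
Foot heads: 1, 2, 4, 5, 6, 7, 9.
Primary stress on the leftmost head = syllable 1.
Primary stress: syllable 1 → ˈbi:.de:.du.gen.lut.se:.bu.to.tu:f.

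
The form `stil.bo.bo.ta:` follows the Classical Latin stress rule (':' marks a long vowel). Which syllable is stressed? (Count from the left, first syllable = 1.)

Classical Latin: stress the penult if heavy (long vowel or closed), else the antepenult.
Weights: 2 bo L, 3 bo L, 4 ta: H.
The penult (syllable 3, bo) is light, so stress falls on the antepenult (syllable 2, bo).
Stress on syllable 2: stil.ˈbo.bo.ta:.

2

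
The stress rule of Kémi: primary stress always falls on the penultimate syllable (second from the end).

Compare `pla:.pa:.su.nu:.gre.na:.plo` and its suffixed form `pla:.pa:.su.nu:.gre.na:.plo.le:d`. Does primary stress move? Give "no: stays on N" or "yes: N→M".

yes: 6→7

Base `pla:.pa:.su.nu:.gre.na:.plo` (7 syllables):
  The word has 7 syllables; the penultimate syllable (second from the end) is syllable 6 (na:).
  → primary stress on syllable 6.
Suffixed `pla:.pa:.su.nu:.gre.na:.plo.le:d` (8 syllables):
  The word has 8 syllables; the penultimate syllable (second from the end) is syllable 7 (plo).
  → primary stress on syllable 7.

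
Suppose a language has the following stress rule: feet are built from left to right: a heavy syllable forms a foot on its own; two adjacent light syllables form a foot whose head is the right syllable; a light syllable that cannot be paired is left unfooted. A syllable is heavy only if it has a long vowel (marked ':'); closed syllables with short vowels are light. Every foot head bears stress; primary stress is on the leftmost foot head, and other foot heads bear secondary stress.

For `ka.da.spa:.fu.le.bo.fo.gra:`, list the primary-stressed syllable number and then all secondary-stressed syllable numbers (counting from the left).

Weights: 1 ka L, 2 da L, 3 spa: H, 4 fu L, 5 le L, 6 bo L, 7 fo L, 8 gra: H.
Parse left to right (heavy = foot alone; LL = one foot; stranded L unfooted): (ka.ˈda) (ˈspa:) (fu.ˈle) (bo.ˈfo) (ˈgra:).
Foot heads: 2, 3, 5, 7, 8.
Primary stress on the leftmost head = syllable 2.
Secondary stress on 3, 5, 7, 8: ka.ˈda.ˌspa:.fu.ˌle.bo.ˌfo.ˌgra:.

primary 2, secondary 3, 5, 7, 8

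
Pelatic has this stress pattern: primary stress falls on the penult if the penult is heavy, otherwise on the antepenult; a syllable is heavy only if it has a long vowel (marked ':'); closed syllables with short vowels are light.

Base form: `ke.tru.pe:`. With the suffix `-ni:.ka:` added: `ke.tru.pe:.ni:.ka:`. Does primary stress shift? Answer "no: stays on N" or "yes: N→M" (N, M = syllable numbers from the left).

Base `ke.tru.pe:` (3 syllables):
  Weights: 1 ke L, 2 tru L, 3 pe: H.
  The penult (syllable 2, tru) is light, so stress falls on the antepenult (syllable 1, ke).
  → primary stress on syllable 1.
Suffixed `ke.tru.pe:.ni:.ka:` (5 syllables):
  Weights: 3 pe: H, 4 ni: H, 5 ka: H.
  The penult (syllable 4, ni:) is heavy, so it takes stress.
  → primary stress on syllable 4.

yes: 1→4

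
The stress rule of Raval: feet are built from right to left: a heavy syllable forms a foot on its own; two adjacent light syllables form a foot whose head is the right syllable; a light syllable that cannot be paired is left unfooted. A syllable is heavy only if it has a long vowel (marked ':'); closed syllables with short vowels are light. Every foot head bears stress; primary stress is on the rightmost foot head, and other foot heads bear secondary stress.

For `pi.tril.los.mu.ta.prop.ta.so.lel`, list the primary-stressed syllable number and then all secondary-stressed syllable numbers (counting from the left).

primary 9, secondary 3, 5, 7

Weights: 1 pi L, 2 tril L, 3 los L, 4 mu L, 5 ta L, 6 prop L, 7 ta L, 8 so L, 9 lel L.
Parse right to left (heavy = foot alone; LL = one foot; stranded L unfooted): pi (tril.ˈlos) (mu.ˈta) (prop.ˈta) (so.ˈlel).
Foot heads: 3, 5, 7, 9.
Primary stress on the rightmost head = syllable 9.
Secondary stress on 3, 5, 7: pi.tril.ˌlos.mu.ˌta.prop.ˌta.so.ˈlel.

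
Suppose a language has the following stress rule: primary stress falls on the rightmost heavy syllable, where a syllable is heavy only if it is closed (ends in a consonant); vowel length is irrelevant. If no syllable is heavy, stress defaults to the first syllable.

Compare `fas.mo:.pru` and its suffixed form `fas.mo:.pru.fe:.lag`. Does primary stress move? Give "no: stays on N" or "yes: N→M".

Base `fas.mo:.pru` (3 syllables):
  Weights: 1 fas H, 2 mo: L, 3 pru L.
  Heavy syllables in the domain: 1. The rightmost is syllable 1 (fas).
  → primary stress on syllable 1.
Suffixed `fas.mo:.pru.fe:.lag` (5 syllables):
  Weights: 1 fas H, 2 mo: L, 3 pru L, 4 fe: L, 5 lag H.
  Heavy syllables in the domain: 1, 5. The rightmost is syllable 5 (lag).
  → primary stress on syllable 5.

yes: 1→5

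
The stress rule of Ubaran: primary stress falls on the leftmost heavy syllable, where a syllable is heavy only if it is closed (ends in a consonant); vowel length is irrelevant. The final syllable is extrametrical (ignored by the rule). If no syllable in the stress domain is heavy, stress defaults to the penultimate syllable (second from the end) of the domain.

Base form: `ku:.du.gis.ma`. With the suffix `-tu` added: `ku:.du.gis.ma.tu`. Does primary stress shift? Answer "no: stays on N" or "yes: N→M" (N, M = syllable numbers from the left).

no: stays on 3

Base `ku:.du.gis.ma` (4 syllables):
  The final syllable (4, ma) is extrametrical; the stress domain is syllables 1–3.
  Weights: 1 ku: L, 2 du L, 3 gis H.
  Heavy syllables in the domain: 3. The leftmost is syllable 3 (gis).
  → primary stress on syllable 3.
Suffixed `ku:.du.gis.ma.tu` (5 syllables):
  The final syllable (5, tu) is extrametrical; the stress domain is syllables 1–4.
  Weights: 1 ku: L, 2 du L, 3 gis H, 4 ma L.
  Heavy syllables in the domain: 3. The leftmost is syllable 3 (gis).
  → primary stress on syllable 3.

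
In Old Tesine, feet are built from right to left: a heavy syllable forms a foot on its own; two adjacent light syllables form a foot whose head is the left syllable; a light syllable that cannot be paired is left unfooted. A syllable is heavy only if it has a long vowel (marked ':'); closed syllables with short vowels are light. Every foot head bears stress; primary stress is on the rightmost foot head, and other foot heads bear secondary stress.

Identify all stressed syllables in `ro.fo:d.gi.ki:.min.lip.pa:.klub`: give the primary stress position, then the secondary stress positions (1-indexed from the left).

primary 7, secondary 2, 4, 5

Weights: 1 ro L, 2 fo:d H, 3 gi L, 4 ki: H, 5 min L, 6 lip L, 7 pa: H, 8 klub L.
Parse right to left (heavy = foot alone; LL = one foot; stranded L unfooted): ro (ˈfo:d) gi (ˈki:) (ˈmin.lip) (ˈpa:) klub.
Foot heads: 2, 4, 5, 7.
Primary stress on the rightmost head = syllable 7.
Secondary stress on 2, 4, 5: ro.ˌfo:d.gi.ˌki:.ˌmin.lip.ˈpa:.klub.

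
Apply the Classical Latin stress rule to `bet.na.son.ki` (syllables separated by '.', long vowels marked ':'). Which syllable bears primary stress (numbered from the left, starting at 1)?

3

Classical Latin: stress the penult if heavy (long vowel or closed), else the antepenult.
Weights: 2 na L, 3 son H, 4 ki L.
The penult (syllable 3, son) is heavy, so it takes stress.
Stress on syllable 3: bet.na.ˈson.ki.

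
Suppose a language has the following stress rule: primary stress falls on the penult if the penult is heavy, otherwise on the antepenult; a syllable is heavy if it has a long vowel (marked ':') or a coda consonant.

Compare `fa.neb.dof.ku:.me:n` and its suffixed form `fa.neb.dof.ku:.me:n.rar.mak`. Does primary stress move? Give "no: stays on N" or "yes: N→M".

Base `fa.neb.dof.ku:.me:n` (5 syllables):
  Weights: 3 dof H, 4 ku: H, 5 me:n H.
  The penult (syllable 4, ku:) is heavy, so it takes stress.
  → primary stress on syllable 4.
Suffixed `fa.neb.dof.ku:.me:n.rar.mak` (7 syllables):
  Weights: 5 me:n H, 6 rar H, 7 mak H.
  The penult (syllable 6, rar) is heavy, so it takes stress.
  → primary stress on syllable 6.

yes: 4→6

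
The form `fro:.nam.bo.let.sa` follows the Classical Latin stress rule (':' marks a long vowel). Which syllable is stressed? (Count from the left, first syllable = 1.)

Classical Latin: stress the penult if heavy (long vowel or closed), else the antepenult.
Weights: 3 bo L, 4 let H, 5 sa L.
The penult (syllable 4, let) is heavy, so it takes stress.
Stress on syllable 4: fro:.nam.bo.ˈlet.sa.

4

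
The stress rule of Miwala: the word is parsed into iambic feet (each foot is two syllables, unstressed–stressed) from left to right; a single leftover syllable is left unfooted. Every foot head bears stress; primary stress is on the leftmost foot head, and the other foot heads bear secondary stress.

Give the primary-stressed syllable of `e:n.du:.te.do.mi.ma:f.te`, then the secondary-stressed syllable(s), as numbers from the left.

Parse left to right into iambic (σˈσ) feet: (e:n.ˈdu:) (te.ˈdo) (mi.ˈma:f) te. Syllable 7 is left unfooted.
Foot heads (stressed positions): 2, 4, 6.
End Rule Leftmost: primary stress on the leftmost head = syllable 2.
Secondary stress on 4, 6: e:n.ˈdu:.te.ˌdo.mi.ˌma:f.te.

primary 2, secondary 4, 6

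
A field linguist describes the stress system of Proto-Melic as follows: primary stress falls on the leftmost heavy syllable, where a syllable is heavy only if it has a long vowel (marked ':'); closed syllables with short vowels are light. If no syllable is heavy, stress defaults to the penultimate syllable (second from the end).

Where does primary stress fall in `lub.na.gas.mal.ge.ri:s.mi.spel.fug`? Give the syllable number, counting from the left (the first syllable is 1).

Weights: 1 lub L, 2 na L, 3 gas L, 4 mal L, 5 ge L, 6 ri:s H, 7 mi L, 8 spel L, 9 fug L.
Heavy syllables in the domain: 6. The leftmost is syllable 6 (ri:s).
Primary stress: syllable 6 → lub.na.gas.mal.ge.ˈri:s.mi.spel.fug.

6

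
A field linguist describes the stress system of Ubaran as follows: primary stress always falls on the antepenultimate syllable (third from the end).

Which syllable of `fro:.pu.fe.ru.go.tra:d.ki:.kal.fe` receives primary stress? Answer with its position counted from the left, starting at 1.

The word has 9 syllables; the antepenultimate syllable (third from the end) is syllable 7 (ki:).
Primary stress: syllable 7 → fro:.pu.fe.ru.go.tra:d.ˈki:.kal.fe.

7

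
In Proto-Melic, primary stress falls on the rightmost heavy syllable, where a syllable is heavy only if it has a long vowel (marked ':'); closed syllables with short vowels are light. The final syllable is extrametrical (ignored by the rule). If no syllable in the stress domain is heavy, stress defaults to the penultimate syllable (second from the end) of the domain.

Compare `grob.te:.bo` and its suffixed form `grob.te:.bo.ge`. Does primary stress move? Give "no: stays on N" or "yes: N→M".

Base `grob.te:.bo` (3 syllables):
  The final syllable (3, bo) is extrametrical; the stress domain is syllables 1–2.
  Weights: 1 grob L, 2 te: H.
  Heavy syllables in the domain: 2. The rightmost is syllable 2 (te:).
  → primary stress on syllable 2.
Suffixed `grob.te:.bo.ge` (4 syllables):
  The final syllable (4, ge) is extrametrical; the stress domain is syllables 1–3.
  Weights: 1 grob L, 2 te: H, 3 bo L.
  Heavy syllables in the domain: 2. The rightmost is syllable 2 (te:).
  → primary stress on syllable 2.

no: stays on 2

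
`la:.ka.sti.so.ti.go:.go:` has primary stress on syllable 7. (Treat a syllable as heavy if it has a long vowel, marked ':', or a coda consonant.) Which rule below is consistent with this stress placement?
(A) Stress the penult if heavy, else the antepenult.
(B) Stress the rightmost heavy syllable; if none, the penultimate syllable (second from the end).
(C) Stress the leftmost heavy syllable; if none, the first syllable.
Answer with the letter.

B

Rule A → syllable 6 (observed: 7).
Rule B → syllable 7 ✓.
Rule C → syllable 1 (observed: 7).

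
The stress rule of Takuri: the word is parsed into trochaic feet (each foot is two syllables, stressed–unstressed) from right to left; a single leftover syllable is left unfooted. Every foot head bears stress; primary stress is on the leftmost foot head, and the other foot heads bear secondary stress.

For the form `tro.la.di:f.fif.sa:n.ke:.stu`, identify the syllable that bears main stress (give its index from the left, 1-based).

2

Parse right to left into trochaic (ˈσσ) feet: tro (ˈla.di:f) (ˈfif.sa:n) (ˈke:.stu). Syllable 1 is left unfooted.
Foot heads (stressed positions): 2, 4, 6.
End Rule Leftmost: primary stress on the leftmost head = syllable 2.
Primary stress: syllable 2 → tro.ˈla.di:f.fif.sa:n.ke:.stu.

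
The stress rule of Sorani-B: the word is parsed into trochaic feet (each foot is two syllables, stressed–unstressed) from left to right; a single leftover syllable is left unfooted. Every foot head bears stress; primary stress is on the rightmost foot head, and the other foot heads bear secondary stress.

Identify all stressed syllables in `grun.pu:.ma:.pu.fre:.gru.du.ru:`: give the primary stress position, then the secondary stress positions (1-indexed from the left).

Parse left to right into trochaic (ˈσσ) feet: (ˈgrun.pu:) (ˈma:.pu) (ˈfre:.gru) (ˈdu.ru:).
Foot heads (stressed positions): 1, 3, 5, 7.
End Rule Rightmost: primary stress on the rightmost head = syllable 7.
Secondary stress on 1, 3, 5: ˌgrun.pu:.ˌma:.pu.ˌfre:.gru.ˈdu.ru:.

primary 7, secondary 1, 3, 5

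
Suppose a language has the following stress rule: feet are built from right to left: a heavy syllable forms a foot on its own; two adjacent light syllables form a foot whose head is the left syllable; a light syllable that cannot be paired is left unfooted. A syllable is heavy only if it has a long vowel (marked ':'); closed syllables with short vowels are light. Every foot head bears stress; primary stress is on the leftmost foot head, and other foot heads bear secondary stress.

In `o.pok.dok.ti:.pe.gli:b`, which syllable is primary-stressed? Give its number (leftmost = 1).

Weights: 1 o L, 2 pok L, 3 dok L, 4 ti: H, 5 pe L, 6 gli:b H.
Parse right to left (heavy = foot alone; LL = one foot; stranded L unfooted): o (ˈpok.dok) (ˈti:) pe (ˈgli:b).
Foot heads: 2, 4, 6.
Primary stress on the leftmost head = syllable 2.
Primary stress: syllable 2 → o.ˈpok.dok.ti:.pe.gli:b.

2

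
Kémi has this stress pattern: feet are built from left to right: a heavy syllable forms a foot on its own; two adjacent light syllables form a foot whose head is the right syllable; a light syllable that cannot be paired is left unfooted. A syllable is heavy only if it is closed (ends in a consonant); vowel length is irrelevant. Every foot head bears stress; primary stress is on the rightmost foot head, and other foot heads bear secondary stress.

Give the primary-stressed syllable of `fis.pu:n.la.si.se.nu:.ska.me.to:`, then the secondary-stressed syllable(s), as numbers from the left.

primary 8, secondary 1, 2, 4, 6

Weights: 1 fis H, 2 pu:n H, 3 la L, 4 si L, 5 se L, 6 nu: L, 7 ska L, 8 me L, 9 to: L.
Parse left to right (heavy = foot alone; LL = one foot; stranded L unfooted): (ˈfis) (ˈpu:n) (la.ˈsi) (se.ˈnu:) (ska.ˈme) to:.
Foot heads: 1, 2, 4, 6, 8.
Primary stress on the rightmost head = syllable 8.
Secondary stress on 1, 2, 4, 6: ˌfis.ˌpu:n.la.ˌsi.se.ˌnu:.ska.ˈme.to:.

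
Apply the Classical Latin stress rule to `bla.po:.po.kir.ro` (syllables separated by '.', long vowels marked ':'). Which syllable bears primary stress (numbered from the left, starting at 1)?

4

Classical Latin: stress the penult if heavy (long vowel or closed), else the antepenult.
Weights: 3 po L, 4 kir H, 5 ro L.
The penult (syllable 4, kir) is heavy, so it takes stress.
Stress on syllable 4: bla.po:.po.ˈkir.ro.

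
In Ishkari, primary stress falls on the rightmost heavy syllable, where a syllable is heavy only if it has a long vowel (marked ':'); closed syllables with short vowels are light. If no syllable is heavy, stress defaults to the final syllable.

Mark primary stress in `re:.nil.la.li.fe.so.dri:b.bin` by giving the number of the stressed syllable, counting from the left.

Weights: 1 re: H, 2 nil L, 3 la L, 4 li L, 5 fe L, 6 so L, 7 dri:b H, 8 bin L.
Heavy syllables in the domain: 1, 7. The rightmost is syllable 7 (dri:b).
Primary stress: syllable 7 → re:.nil.la.li.fe.so.ˈdri:b.bin.

7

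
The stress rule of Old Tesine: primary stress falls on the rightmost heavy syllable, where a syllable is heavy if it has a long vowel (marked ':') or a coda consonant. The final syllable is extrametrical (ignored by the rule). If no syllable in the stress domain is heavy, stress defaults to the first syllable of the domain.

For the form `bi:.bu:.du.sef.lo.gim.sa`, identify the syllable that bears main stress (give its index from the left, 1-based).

The final syllable (7, sa) is extrametrical; the stress domain is syllables 1–6.
Weights: 1 bi: H, 2 bu: H, 3 du L, 4 sef H, 5 lo L, 6 gim H.
Heavy syllables in the domain: 1, 2, 4, 6. The rightmost is syllable 6 (gim).
Primary stress: syllable 6 → bi:.bu:.du.sef.lo.ˈgim.sa.

6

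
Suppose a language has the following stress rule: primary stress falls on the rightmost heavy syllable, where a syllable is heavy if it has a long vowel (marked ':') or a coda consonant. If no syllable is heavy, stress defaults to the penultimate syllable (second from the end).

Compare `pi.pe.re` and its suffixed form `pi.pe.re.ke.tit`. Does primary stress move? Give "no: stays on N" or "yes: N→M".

yes: 2→5

Base `pi.pe.re` (3 syllables):
  Weights: 1 pi L, 2 pe L, 3 re L.
  No heavy syllable in the domain; default to the penultimate syllable (second from the end) = syllable 2.
  → primary stress on syllable 2.
Suffixed `pi.pe.re.ke.tit` (5 syllables):
  Weights: 1 pi L, 2 pe L, 3 re L, 4 ke L, 5 tit H.
  Heavy syllables in the domain: 5. The rightmost is syllable 5 (tit).
  → primary stress on syllable 5.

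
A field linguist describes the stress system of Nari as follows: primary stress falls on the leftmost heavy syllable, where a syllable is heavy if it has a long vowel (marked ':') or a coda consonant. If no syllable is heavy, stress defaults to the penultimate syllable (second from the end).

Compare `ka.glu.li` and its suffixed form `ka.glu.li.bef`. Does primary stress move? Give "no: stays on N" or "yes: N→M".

Base `ka.glu.li` (3 syllables):
  Weights: 1 ka L, 2 glu L, 3 li L.
  No heavy syllable in the domain; default to the penultimate syllable (second from the end) = syllable 2.
  → primary stress on syllable 2.
Suffixed `ka.glu.li.bef` (4 syllables):
  Weights: 1 ka L, 2 glu L, 3 li L, 4 bef H.
  Heavy syllables in the domain: 4. The leftmost is syllable 4 (bef).
  → primary stress on syllable 4.

yes: 2→4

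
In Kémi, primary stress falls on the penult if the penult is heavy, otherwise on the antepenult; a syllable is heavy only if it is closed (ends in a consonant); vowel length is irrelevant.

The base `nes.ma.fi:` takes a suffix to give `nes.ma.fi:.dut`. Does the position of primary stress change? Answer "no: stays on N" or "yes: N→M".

Base `nes.ma.fi:` (3 syllables):
  Weights: 1 nes H, 2 ma L, 3 fi: L.
  The penult (syllable 2, ma) is light, so stress falls on the antepenult (syllable 1, nes).
  → primary stress on syllable 1.
Suffixed `nes.ma.fi:.dut` (4 syllables):
  Weights: 2 ma L, 3 fi: L, 4 dut H.
  The penult (syllable 3, fi:) is light, so stress falls on the antepenult (syllable 2, ma).
  → primary stress on syllable 2.

yes: 1→2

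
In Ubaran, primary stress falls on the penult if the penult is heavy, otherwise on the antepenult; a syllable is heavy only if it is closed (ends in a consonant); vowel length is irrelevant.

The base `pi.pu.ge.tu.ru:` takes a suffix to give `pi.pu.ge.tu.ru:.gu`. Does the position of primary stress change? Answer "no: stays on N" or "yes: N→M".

yes: 3→4

Base `pi.pu.ge.tu.ru:` (5 syllables):
  Weights: 3 ge L, 4 tu L, 5 ru: L.
  The penult (syllable 4, tu) is light, so stress falls on the antepenult (syllable 3, ge).
  → primary stress on syllable 3.
Suffixed `pi.pu.ge.tu.ru:.gu` (6 syllables):
  Weights: 4 tu L, 5 ru: L, 6 gu L.
  The penult (syllable 5, ru:) is light, so stress falls on the antepenult (syllable 4, tu).
  → primary stress on syllable 4.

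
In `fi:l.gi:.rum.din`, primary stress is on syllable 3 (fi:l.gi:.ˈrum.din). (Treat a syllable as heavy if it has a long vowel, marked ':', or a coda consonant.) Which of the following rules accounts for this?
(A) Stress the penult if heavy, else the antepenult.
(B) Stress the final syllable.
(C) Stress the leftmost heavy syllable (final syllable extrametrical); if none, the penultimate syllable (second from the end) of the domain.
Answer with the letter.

A

Rule A → syllable 3 ✓.
Rule B → syllable 4 (observed: 3).
Rule C → syllable 1 (observed: 3).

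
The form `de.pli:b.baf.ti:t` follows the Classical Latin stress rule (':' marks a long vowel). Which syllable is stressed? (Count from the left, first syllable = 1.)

3

Classical Latin: stress the penult if heavy (long vowel or closed), else the antepenult.
Weights: 2 pli:b H, 3 baf H, 4 ti:t H.
The penult (syllable 3, baf) is heavy, so it takes stress.
Stress on syllable 3: de.pli:b.ˈbaf.ti:t.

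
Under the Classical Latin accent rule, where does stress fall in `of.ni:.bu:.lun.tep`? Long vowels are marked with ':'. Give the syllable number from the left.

4

Classical Latin: stress the penult if heavy (long vowel or closed), else the antepenult.
Weights: 3 bu: H, 4 lun H, 5 tep H.
The penult (syllable 4, lun) is heavy, so it takes stress.
Stress on syllable 4: of.ni:.bu:.ˈlun.tep.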